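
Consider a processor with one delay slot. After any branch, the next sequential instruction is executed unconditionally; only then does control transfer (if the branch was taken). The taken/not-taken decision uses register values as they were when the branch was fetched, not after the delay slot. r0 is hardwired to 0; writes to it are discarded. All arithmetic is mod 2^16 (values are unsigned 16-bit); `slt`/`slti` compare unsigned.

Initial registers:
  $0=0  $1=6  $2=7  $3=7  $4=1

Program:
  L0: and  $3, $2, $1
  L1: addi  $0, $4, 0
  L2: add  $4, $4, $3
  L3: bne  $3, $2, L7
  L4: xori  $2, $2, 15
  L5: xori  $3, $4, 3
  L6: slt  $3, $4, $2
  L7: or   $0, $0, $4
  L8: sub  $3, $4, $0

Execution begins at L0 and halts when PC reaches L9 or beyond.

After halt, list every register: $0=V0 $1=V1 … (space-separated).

  step pc=0: and  $3, $2, $1  regs=(0,6,7,6,1)
  step pc=1: addi  $0, $4, 0  regs=(0,6,7,6,1)
  step pc=2: add  $4, $4, $3  regs=(0,6,7,6,7)
  step pc=3: bne  $3, $2, L7  cond=T  regs=(0,6,7,6,7)
  step pc=4: xori  $2, $2, 15  regs=(0,6,8,6,7)
  step pc=7: or   $0, $0, $4  regs=(0,6,8,6,7)
  step pc=8: sub  $3, $4, $0  regs=(0,6,8,7,7)

$0=0 $1=6 $2=8 $3=7 $4=7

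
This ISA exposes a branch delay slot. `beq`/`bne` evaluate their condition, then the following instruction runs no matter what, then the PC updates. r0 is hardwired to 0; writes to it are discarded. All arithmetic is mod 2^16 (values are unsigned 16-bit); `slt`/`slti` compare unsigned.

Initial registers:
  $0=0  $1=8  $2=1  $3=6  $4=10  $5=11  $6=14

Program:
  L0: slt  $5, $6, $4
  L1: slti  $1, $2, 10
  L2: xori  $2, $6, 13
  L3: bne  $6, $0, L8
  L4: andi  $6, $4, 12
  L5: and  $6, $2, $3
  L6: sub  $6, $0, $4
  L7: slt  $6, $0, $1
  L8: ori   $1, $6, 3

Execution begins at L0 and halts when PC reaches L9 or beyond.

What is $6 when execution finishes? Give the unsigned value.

8

[0] slt  $5, $6, $4  →  {$0:0, $1:8, $2:1, $3:6, $4:10, $5:0, $6:14}
[1] slti  $1, $2, 10  →  {$0:0, $1:1, $2:1, $3:6, $4:10, $5:0, $6:14}
[2] xori  $2, $6, 13  →  {$0:0, $1:1, $2:3, $3:6, $4:10, $5:0, $6:14}
[3] bne  $6, $0, L8  →  {$0:0, $1:1, $2:3, $3:6, $4:10, $5:0, $6:14}  ⟨branch taken⟩
[4] andi  $6, $4, 12  →  {$0:0, $1:1, $2:3, $3:6, $4:10, $5:0, $6:8}
[8] ori   $1, $6, 3  →  {$0:0, $1:11, $2:3, $3:6, $4:10, $5:0, $6:8}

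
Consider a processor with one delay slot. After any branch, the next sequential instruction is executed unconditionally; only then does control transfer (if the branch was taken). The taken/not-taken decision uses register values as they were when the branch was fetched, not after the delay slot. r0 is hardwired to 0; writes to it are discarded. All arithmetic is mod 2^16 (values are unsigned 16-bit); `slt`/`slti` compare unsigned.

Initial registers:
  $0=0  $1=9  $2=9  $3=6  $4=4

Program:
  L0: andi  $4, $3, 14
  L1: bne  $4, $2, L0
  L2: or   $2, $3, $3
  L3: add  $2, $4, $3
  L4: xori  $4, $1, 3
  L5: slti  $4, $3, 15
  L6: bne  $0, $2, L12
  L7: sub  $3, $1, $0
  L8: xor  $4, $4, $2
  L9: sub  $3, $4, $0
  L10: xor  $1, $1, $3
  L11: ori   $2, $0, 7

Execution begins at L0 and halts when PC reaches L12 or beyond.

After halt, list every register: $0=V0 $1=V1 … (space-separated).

[0] andi  $4, $3, 14  →  {$0:0, $1:9, $2:9, $3:6, $4:6}
[1] bne  $4, $2, L0  →  {$0:0, $1:9, $2:9, $3:6, $4:6}  ⟨branch taken⟩
[2] or   $2, $3, $3  →  {$0:0, $1:9, $2:6, $3:6, $4:6}
[0] andi  $4, $3, 14  →  {$0:0, $1:9, $2:6, $3:6, $4:6}
[1] bne  $4, $2, L0  →  {$0:0, $1:9, $2:6, $3:6, $4:6}  ⟨branch fallthrough⟩
[2] or   $2, $3, $3  →  {$0:0, $1:9, $2:6, $3:6, $4:6}
[3] add  $2, $4, $3  →  {$0:0, $1:9, $2:12, $3:6, $4:6}
[4] xori  $4, $1, 3  →  {$0:0, $1:9, $2:12, $3:6, $4:10}
[5] slti  $4, $3, 15  →  {$0:0, $1:9, $2:12, $3:6, $4:1}
[6] bne  $0, $2, L12  →  {$0:0, $1:9, $2:12, $3:6, $4:1}  ⟨branch taken⟩
[7] sub  $3, $1, $0  →  {$0:0, $1:9, $2:12, $3:9, $4:1}

$0=0 $1=9 $2=12 $3=9 $4=1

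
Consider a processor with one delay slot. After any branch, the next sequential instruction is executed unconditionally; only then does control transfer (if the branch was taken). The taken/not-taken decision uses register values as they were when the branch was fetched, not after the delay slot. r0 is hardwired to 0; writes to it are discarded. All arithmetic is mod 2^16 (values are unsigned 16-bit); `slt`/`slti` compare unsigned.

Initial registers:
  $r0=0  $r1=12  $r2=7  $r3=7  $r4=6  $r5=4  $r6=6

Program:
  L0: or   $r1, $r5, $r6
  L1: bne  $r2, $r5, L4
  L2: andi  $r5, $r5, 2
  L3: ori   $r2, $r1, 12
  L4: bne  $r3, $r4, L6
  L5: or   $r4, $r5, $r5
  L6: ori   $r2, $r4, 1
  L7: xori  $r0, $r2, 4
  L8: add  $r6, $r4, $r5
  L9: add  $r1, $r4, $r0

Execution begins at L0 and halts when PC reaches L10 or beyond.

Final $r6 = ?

0

[0] or   $r1, $r5, $r6  →  {$r0:0, $r1:6, $r2:7, $r3:7, $r4:6, $r5:4, $r6:6}
[1] bne  $r2, $r5, L4  →  {$r0:0, $r1:6, $r2:7, $r3:7, $r4:6, $r5:4, $r6:6}  ⟨branch taken⟩
[2] andi  $r5, $r5, 2  →  {$r0:0, $r1:6, $r2:7, $r3:7, $r4:6, $r5:0, $r6:6}
[4] bne  $r3, $r4, L6  →  {$r0:0, $r1:6, $r2:7, $r3:7, $r4:6, $r5:0, $r6:6}  ⟨branch taken⟩
[5] or   $r4, $r5, $r5  →  {$r0:0, $r1:6, $r2:7, $r3:7, $r4:0, $r5:0, $r6:6}
[6] ori   $r2, $r4, 1  →  {$r0:0, $r1:6, $r2:1, $r3:7, $r4:0, $r5:0, $r6:6}
[7] xori  $r0, $r2, 4  →  {$r0:0, $r1:6, $r2:1, $r3:7, $r4:0, $r5:0, $r6:6}
[8] add  $r6, $r4, $r5  →  {$r0:0, $r1:6, $r2:1, $r3:7, $r4:0, $r5:0, $r6:0}
[9] add  $r1, $r4, $r0  →  {$r0:0, $r1:0, $r2:1, $r3:7, $r4:0, $r5:0, $r6:0}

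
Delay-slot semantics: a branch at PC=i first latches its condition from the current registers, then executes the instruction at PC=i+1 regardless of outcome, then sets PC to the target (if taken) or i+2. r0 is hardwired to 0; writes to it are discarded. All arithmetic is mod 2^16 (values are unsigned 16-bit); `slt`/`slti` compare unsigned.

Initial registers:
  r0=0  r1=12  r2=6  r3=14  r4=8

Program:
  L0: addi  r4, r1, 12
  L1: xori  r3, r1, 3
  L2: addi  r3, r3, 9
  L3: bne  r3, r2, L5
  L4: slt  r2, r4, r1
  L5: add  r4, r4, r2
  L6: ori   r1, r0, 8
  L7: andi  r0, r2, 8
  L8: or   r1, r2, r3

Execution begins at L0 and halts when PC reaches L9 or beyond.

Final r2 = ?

[0] addi  r4, r1, 12  →  {r0:0, r1:12, r2:6, r3:14, r4:24}
[1] xori  r3, r1, 3  →  {r0:0, r1:12, r2:6, r3:15, r4:24}
[2] addi  r3, r3, 9  →  {r0:0, r1:12, r2:6, r3:24, r4:24}
[3] bne  r3, r2, L5  →  {r0:0, r1:12, r2:6, r3:24, r4:24}  ⟨branch taken⟩
[4] slt  r2, r4, r1  →  {r0:0, r1:12, r2:0, r3:24, r4:24}
[5] add  r4, r4, r2  →  {r0:0, r1:12, r2:0, r3:24, r4:24}
[6] ori   r1, r0, 8  →  {r0:0, r1:8, r2:0, r3:24, r4:24}
[7] andi  r0, r2, 8  →  {r0:0, r1:8, r2:0, r3:24, r4:24}
[8] or   r1, r2, r3  →  {r0:0, r1:24, r2:0, r3:24, r4:24}

0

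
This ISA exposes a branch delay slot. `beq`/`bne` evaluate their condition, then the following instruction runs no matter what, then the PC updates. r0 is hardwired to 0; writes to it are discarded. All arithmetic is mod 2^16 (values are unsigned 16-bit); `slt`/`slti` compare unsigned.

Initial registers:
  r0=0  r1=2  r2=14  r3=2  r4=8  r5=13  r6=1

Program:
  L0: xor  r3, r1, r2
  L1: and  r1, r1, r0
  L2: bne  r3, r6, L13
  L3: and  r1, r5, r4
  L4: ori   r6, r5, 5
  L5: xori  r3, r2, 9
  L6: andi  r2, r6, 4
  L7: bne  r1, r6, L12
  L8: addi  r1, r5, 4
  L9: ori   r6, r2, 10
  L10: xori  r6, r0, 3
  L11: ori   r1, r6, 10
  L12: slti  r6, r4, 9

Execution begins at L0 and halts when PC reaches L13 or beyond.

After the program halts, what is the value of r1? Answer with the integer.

8

  step pc=0: xor  r3, r1, r2  regs=(0,2,14,12,8,13,1)
  step pc=1: and  r1, r1, r0  regs=(0,0,14,12,8,13,1)
  step pc=2: bne  r3, r6, L13  cond=T  regs=(0,0,14,12,8,13,1)
  step pc=3: and  r1, r5, r4  regs=(0,8,14,12,8,13,1)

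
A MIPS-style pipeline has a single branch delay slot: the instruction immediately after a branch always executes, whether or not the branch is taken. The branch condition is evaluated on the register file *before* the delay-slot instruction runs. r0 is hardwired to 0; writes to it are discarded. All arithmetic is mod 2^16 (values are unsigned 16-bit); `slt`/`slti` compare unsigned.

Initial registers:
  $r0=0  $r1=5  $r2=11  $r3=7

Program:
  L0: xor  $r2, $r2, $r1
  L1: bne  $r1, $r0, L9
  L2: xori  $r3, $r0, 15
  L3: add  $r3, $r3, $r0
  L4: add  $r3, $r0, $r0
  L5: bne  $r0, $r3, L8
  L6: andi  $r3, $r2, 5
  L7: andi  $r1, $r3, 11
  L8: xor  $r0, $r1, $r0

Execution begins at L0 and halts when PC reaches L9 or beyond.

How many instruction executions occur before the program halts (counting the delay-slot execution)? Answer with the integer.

  step pc=0: xor  $r2, $r2, $r1  regs=(0,5,14,7)
  step pc=1: bne  $r1, $r0, L9  cond=T  regs=(0,5,14,7)
  step pc=2: xori  $r3, $r0, 15  regs=(0,5,14,15)

3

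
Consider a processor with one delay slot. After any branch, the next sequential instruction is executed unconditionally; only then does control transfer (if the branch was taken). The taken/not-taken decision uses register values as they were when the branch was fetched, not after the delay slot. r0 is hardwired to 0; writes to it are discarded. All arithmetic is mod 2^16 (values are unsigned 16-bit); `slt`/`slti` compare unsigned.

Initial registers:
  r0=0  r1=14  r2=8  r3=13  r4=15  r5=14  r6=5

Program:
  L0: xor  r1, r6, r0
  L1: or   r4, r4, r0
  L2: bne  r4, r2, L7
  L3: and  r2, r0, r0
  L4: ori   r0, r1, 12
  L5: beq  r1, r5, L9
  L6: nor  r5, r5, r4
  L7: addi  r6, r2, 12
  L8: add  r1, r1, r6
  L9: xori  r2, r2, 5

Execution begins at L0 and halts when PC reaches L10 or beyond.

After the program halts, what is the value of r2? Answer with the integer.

5

PC=0  xor  r1, r6, r0        | r0=0 r1=5 r2=8 r3=13 r4=15 r5=14 r6=5
PC=1  or   r4, r4, r0        | r0=0 r1=5 r2=8 r3=13 r4=15 r5=14 r6=5
PC=2  bne  r4, r2, L7        | r0=0 r1=5 r2=8 r3=13 r4=15 r5=14 r6=5  [TAKEN]
PC=3  and  r2, r0, r0        | r0=0 r1=5 r2=0 r3=13 r4=15 r5=14 r6=5
PC=7  addi  r6, r2, 12       | r0=0 r1=5 r2=0 r3=13 r4=15 r5=14 r6=12
PC=8  add  r1, r1, r6        | r0=0 r1=17 r2=0 r3=13 r4=15 r5=14 r6=12
PC=9  xori  r2, r2, 5        | r0=0 r1=17 r2=5 r3=13 r4=15 r5=14 r6=12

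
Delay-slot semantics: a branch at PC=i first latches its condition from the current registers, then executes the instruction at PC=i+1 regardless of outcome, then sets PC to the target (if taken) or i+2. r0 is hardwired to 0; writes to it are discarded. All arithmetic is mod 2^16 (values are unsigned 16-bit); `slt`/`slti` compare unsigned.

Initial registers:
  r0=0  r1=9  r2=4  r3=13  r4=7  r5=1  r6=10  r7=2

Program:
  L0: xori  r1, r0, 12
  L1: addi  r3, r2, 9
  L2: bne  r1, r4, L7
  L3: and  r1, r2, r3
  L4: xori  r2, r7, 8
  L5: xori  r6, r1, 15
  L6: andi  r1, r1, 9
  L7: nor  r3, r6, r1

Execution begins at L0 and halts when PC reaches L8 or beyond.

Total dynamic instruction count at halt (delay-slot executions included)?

  step pc=0: xori  r1, r0, 12  regs=(0,12,4,13,7,1,10,2)
  step pc=1: addi  r3, r2, 9  regs=(0,12,4,13,7,1,10,2)
  step pc=2: bne  r1, r4, L7  cond=T  regs=(0,12,4,13,7,1,10,2)
  step pc=3: and  r1, r2, r3  regs=(0,4,4,13,7,1,10,2)
  step pc=7: nor  r3, r6, r1  regs=(0,4,4,65521,7,1,10,2)

5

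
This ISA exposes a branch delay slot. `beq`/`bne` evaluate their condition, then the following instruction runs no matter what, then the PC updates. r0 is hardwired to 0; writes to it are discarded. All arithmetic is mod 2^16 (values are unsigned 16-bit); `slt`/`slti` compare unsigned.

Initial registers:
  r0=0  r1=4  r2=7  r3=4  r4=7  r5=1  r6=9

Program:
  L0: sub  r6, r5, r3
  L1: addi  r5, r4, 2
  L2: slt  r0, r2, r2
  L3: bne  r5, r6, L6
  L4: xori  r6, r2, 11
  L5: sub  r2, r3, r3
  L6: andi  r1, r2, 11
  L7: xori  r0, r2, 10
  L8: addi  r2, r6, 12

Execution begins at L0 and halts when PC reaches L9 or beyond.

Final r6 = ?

  step pc=0: sub  r6, r5, r3  regs=(0,4,7,4,7,1,65533)
  step pc=1: addi  r5, r4, 2  regs=(0,4,7,4,7,9,65533)
  step pc=2: slt  r0, r2, r2  regs=(0,4,7,4,7,9,65533)
  step pc=3: bne  r5, r6, L6  cond=T  regs=(0,4,7,4,7,9,65533)
  step pc=4: xori  r6, r2, 11  regs=(0,4,7,4,7,9,12)
  step pc=6: andi  r1, r2, 11  regs=(0,3,7,4,7,9,12)
  step pc=7: xori  r0, r2, 10  regs=(0,3,7,4,7,9,12)
  step pc=8: addi  r2, r6, 12  regs=(0,3,24,4,7,9,12)

12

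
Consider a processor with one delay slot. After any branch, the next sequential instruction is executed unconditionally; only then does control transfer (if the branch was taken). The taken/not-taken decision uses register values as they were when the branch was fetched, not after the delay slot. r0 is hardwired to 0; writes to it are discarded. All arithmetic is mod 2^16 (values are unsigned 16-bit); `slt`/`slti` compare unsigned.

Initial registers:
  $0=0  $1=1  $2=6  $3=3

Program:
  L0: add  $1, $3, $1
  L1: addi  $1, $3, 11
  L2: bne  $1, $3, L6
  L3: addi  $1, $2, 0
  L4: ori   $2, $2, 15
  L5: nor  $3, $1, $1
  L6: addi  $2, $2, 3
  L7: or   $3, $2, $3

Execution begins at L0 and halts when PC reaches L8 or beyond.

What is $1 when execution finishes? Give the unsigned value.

  step pc=0: add  $1, $3, $1  regs=(0,4,6,3)
  step pc=1: addi  $1, $3, 11  regs=(0,14,6,3)
  step pc=2: bne  $1, $3, L6  cond=T  regs=(0,14,6,3)
  step pc=3: addi  $1, $2, 0  regs=(0,6,6,3)
  step pc=6: addi  $2, $2, 3  regs=(0,6,9,3)
  step pc=7: or   $3, $2, $3  regs=(0,6,9,11)

6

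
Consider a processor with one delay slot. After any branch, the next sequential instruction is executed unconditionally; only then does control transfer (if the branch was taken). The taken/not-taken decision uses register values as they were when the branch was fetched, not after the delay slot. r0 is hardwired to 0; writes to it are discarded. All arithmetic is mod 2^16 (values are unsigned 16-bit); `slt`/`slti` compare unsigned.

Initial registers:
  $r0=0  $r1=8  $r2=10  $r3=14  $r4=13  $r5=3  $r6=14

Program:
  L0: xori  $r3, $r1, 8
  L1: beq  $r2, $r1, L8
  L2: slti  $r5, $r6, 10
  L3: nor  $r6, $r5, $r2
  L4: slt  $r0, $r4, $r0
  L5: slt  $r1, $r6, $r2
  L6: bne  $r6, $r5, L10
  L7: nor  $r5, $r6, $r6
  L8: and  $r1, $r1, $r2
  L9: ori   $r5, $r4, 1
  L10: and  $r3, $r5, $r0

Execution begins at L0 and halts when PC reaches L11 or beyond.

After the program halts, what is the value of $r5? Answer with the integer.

10

PC=0  xori  $r3, $r1, 8      | $r0=0 $r1=8 $r2=10 $r3=0 $r4=13 $r5=3 $r6=14
PC=1  beq  $r2, $r1, L8      | $r0=0 $r1=8 $r2=10 $r3=0 $r4=13 $r5=3 $r6=14  [not taken]
PC=2  slti  $r5, $r6, 10     | $r0=0 $r1=8 $r2=10 $r3=0 $r4=13 $r5=0 $r6=14
PC=3  nor  $r6, $r5, $r2     | $r0=0 $r1=8 $r2=10 $r3=0 $r4=13 $r5=0 $r6=65525
PC=4  slt  $r0, $r4, $r0     | $r0=0 $r1=8 $r2=10 $r3=0 $r4=13 $r5=0 $r6=65525
PC=5  slt  $r1, $r6, $r2     | $r0=0 $r1=0 $r2=10 $r3=0 $r4=13 $r5=0 $r6=65525
PC=6  bne  $r6, $r5, L10     | $r0=0 $r1=0 $r2=10 $r3=0 $r4=13 $r5=0 $r6=65525  [TAKEN]
PC=7  nor  $r5, $r6, $r6     | $r0=0 $r1=0 $r2=10 $r3=0 $r4=13 $r5=10 $r6=65525
PC=10 and  $r3, $r5, $r0     | $r0=0 $r1=0 $r2=10 $r3=0 $r4=13 $r5=10 $r6=65525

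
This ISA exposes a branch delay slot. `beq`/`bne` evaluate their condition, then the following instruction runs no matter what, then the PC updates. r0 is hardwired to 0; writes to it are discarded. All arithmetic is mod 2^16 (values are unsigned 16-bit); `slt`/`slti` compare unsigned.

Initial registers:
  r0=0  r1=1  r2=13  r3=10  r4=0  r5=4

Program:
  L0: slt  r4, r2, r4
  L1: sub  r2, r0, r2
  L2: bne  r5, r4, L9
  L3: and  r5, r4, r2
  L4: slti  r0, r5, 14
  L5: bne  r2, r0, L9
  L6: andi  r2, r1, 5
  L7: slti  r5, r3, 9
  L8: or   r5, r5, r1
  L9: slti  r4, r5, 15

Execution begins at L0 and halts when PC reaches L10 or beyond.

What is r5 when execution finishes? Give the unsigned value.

  step pc=0: slt  r4, r2, r4  regs=(0,1,13,10,0,4)
  step pc=1: sub  r2, r0, r2  regs=(0,1,65523,10,0,4)
  step pc=2: bne  r5, r4, L9  cond=T  regs=(0,1,65523,10,0,4)
  step pc=3: and  r5, r4, r2  regs=(0,1,65523,10,0,0)
  step pc=9: slti  r4, r5, 15  regs=(0,1,65523,10,1,0)

0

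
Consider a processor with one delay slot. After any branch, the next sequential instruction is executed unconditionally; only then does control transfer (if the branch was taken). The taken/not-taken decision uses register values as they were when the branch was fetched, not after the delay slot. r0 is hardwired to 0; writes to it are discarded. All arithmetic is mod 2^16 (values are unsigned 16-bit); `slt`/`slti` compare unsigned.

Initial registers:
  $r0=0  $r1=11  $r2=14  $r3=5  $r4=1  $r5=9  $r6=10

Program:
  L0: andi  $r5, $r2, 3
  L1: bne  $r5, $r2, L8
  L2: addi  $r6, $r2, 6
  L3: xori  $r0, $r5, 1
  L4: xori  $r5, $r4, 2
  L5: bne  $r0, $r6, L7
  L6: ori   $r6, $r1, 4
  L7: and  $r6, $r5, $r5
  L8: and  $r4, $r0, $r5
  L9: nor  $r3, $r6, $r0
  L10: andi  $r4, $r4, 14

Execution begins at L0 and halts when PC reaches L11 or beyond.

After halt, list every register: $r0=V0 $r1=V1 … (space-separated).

$r0=0 $r1=11 $r2=14 $r3=65515 $r4=0 $r5=2 $r6=20

  step pc=0: andi  $r5, $r2, 3  regs=(0,11,14,5,1,2,10)
  step pc=1: bne  $r5, $r2, L8  cond=T  regs=(0,11,14,5,1,2,10)
  step pc=2: addi  $r6, $r2, 6  regs=(0,11,14,5,1,2,20)
  step pc=8: and  $r4, $r0, $r5  regs=(0,11,14,5,0,2,20)
  step pc=9: nor  $r3, $r6, $r0  regs=(0,11,14,65515,0,2,20)
  step pc=10: andi  $r4, $r4, 14  regs=(0,11,14,65515,0,2,20)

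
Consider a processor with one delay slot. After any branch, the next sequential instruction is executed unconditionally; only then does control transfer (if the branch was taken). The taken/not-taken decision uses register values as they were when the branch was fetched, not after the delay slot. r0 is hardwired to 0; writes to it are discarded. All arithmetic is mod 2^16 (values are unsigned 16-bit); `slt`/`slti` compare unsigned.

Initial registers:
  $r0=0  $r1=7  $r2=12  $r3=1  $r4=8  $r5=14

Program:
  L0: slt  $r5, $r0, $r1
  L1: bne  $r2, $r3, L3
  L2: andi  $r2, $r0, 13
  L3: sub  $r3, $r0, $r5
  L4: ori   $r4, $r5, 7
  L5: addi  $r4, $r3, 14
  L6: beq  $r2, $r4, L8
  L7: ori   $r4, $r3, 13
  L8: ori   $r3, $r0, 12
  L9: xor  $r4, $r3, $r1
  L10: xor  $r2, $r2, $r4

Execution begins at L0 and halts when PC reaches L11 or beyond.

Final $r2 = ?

#0 slt  $r5, $r0, $r1 ; 0/7/12/1/8/1
#1 bne  $r2, $r3, L3 ; 0/7/12/1/8/1 ; →target
#2 andi  $r2, $r0, 13 ; 0/7/0/1/8/1
#3 sub  $r3, $r0, $r5 ; 0/7/0/65535/8/1
#4 ori   $r4, $r5, 7 ; 0/7/0/65535/7/1
#5 addi  $r4, $r3, 14 ; 0/7/0/65535/13/1
#6 beq  $r2, $r4, L8 ; 0/7/0/65535/13/1 ; →fallthru
#7 ori   $r4, $r3, 13 ; 0/7/0/65535/65535/1
#8 ori   $r3, $r0, 12 ; 0/7/0/12/65535/1
#9 xor  $r4, $r3, $r1 ; 0/7/0/12/11/1
#10 xor  $r2, $r2, $r4 ; 0/7/11/12/11/1

11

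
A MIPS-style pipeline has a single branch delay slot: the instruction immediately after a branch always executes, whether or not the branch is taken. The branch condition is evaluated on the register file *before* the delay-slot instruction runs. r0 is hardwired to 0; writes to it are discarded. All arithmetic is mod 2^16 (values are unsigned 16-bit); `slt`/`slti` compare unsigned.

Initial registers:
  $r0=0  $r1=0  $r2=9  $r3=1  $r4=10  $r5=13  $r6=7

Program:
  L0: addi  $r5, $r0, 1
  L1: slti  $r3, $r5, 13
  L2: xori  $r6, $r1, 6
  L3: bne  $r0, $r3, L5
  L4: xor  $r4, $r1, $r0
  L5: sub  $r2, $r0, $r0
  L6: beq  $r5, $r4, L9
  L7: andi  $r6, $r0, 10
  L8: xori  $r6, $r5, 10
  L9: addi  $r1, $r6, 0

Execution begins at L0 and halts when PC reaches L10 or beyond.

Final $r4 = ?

#0 addi  $r5, $r0, 1 ; 0/0/9/1/10/1/7
#1 slti  $r3, $r5, 13 ; 0/0/9/1/10/1/7
#2 xori  $r6, $r1, 6 ; 0/0/9/1/10/1/6
#3 bne  $r0, $r3, L5 ; 0/0/9/1/10/1/6 ; →target
#4 xor  $r4, $r1, $r0 ; 0/0/9/1/0/1/6
#5 sub  $r2, $r0, $r0 ; 0/0/0/1/0/1/6
#6 beq  $r5, $r4, L9 ; 0/0/0/1/0/1/6 ; →fallthru
#7 andi  $r6, $r0, 10 ; 0/0/0/1/0/1/0
#8 xori  $r6, $r5, 10 ; 0/0/0/1/0/1/11
#9 addi  $r1, $r6, 0 ; 0/11/0/1/0/1/11

0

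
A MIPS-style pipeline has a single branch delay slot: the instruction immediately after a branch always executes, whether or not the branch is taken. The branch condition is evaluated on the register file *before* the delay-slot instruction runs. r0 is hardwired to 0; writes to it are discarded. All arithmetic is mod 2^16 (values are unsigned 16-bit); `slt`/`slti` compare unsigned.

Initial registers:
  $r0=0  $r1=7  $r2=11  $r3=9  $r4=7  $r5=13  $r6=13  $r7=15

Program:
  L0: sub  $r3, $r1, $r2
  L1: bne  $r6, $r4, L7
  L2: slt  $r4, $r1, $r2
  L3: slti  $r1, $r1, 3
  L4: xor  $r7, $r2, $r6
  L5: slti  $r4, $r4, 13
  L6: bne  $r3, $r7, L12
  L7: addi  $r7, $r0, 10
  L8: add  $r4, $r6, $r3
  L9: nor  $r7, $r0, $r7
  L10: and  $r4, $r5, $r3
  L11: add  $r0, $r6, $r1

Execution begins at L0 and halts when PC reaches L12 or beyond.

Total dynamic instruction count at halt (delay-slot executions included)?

8

PC=0  sub  $r3, $r1, $r2     | $r0=0 $r1=7 $r2=11 $r3=65532 $r4=7 $r5=13 $r6=13 $r7=15
PC=1  bne  $r6, $r4, L7      | $r0=0 $r1=7 $r2=11 $r3=65532 $r4=7 $r5=13 $r6=13 $r7=15  [TAKEN]
PC=2  slt  $r4, $r1, $r2     | $r0=0 $r1=7 $r2=11 $r3=65532 $r4=1 $r5=13 $r6=13 $r7=15
PC=7  addi  $r7, $r0, 10     | $r0=0 $r1=7 $r2=11 $r3=65532 $r4=1 $r5=13 $r6=13 $r7=10
PC=8  add  $r4, $r6, $r3     | $r0=0 $r1=7 $r2=11 $r3=65532 $r4=9 $r5=13 $r6=13 $r7=10
PC=9  nor  $r7, $r0, $r7     | $r0=0 $r1=7 $r2=11 $r3=65532 $r4=9 $r5=13 $r6=13 $r7=65525
PC=10 and  $r4, $r5, $r3     | $r0=0 $r1=7 $r2=11 $r3=65532 $r4=12 $r5=13 $r6=13 $r7=65525
PC=11 add  $r0, $r6, $r1     | $r0=0 $r1=7 $r2=11 $r3=65532 $r4=12 $r5=13 $r6=13 $r7=65525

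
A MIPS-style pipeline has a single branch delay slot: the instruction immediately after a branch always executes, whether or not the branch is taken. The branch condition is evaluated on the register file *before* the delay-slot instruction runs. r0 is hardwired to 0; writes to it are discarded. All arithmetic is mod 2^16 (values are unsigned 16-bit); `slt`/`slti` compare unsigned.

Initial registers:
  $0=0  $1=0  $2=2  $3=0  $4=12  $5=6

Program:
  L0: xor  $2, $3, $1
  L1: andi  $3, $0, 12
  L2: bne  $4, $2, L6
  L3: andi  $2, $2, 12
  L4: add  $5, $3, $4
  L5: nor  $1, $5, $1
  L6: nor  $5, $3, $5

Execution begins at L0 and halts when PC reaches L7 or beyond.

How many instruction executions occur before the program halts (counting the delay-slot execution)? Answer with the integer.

#0 xor  $2, $3, $1 ; 0/0/0/0/12/6
#1 andi  $3, $0, 12 ; 0/0/0/0/12/6
#2 bne  $4, $2, L6 ; 0/0/0/0/12/6 ; →target
#3 andi  $2, $2, 12 ; 0/0/0/0/12/6
#6 nor  $5, $3, $5 ; 0/0/0/0/12/65529

5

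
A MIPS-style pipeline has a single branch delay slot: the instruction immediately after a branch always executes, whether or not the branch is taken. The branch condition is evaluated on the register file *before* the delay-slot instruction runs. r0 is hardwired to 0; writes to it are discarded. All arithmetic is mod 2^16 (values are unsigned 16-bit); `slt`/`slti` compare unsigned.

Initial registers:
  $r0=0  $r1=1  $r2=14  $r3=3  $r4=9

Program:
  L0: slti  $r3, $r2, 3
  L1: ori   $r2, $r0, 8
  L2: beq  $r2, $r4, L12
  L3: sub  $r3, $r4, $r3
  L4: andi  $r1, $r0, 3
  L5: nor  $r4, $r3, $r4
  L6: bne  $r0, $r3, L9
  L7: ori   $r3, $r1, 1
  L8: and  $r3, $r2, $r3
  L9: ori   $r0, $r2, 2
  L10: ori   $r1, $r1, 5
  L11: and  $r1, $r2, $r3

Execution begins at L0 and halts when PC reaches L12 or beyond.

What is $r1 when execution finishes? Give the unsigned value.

PC=0  slti  $r3, $r2, 3      | $r0=0 $r1=1 $r2=14 $r3=0 $r4=9
PC=1  ori   $r2, $r0, 8      | $r0=0 $r1=1 $r2=8 $r3=0 $r4=9
PC=2  beq  $r2, $r4, L12     | $r0=0 $r1=1 $r2=8 $r3=0 $r4=9  [not taken]
PC=3  sub  $r3, $r4, $r3     | $r0=0 $r1=1 $r2=8 $r3=9 $r4=9
PC=4  andi  $r1, $r0, 3      | $r0=0 $r1=0 $r2=8 $r3=9 $r4=9
PC=5  nor  $r4, $r3, $r4     | $r0=0 $r1=0 $r2=8 $r3=9 $r4=65526
PC=6  bne  $r0, $r3, L9      | $r0=0 $r1=0 $r2=8 $r3=9 $r4=65526  [TAKEN]
PC=7  ori   $r3, $r1, 1      | $r0=0 $r1=0 $r2=8 $r3=1 $r4=65526
PC=9  ori   $r0, $r2, 2      | $r0=0 $r1=0 $r2=8 $r3=1 $r4=65526
PC=10 ori   $r1, $r1, 5      | $r0=0 $r1=5 $r2=8 $r3=1 $r4=65526
PC=11 and  $r1, $r2, $r3     | $r0=0 $r1=0 $r2=8 $r3=1 $r4=65526

0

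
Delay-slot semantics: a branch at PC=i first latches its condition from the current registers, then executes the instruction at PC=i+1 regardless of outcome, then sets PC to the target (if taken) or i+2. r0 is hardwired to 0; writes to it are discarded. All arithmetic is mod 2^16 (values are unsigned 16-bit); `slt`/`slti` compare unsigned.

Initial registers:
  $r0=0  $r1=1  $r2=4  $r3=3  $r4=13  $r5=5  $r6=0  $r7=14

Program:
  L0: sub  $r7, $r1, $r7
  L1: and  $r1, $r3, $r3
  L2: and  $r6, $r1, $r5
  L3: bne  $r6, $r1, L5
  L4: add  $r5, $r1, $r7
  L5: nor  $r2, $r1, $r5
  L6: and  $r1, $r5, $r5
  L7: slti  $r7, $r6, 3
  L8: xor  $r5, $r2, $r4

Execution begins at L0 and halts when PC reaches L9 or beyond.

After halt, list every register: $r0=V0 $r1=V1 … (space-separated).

$r0=0 $r1=65526 $r2=8 $r3=3 $r4=13 $r5=5 $r6=1 $r7=1

PC=0  sub  $r7, $r1, $r7     | $r0=0 $r1=1 $r2=4 $r3=3 $r4=13 $r5=5 $r6=0 $r7=65523
PC=1  and  $r1, $r3, $r3     | $r0=0 $r1=3 $r2=4 $r3=3 $r4=13 $r5=5 $r6=0 $r7=65523
PC=2  and  $r6, $r1, $r5     | $r0=0 $r1=3 $r2=4 $r3=3 $r4=13 $r5=5 $r6=1 $r7=65523
PC=3  bne  $r6, $r1, L5      | $r0=0 $r1=3 $r2=4 $r3=3 $r4=13 $r5=5 $r6=1 $r7=65523  [TAKEN]
PC=4  add  $r5, $r1, $r7     | $r0=0 $r1=3 $r2=4 $r3=3 $r4=13 $r5=65526 $r6=1 $r7=65523
PC=5  nor  $r2, $r1, $r5     | $r0=0 $r1=3 $r2=8 $r3=3 $r4=13 $r5=65526 $r6=1 $r7=65523
PC=6  and  $r1, $r5, $r5     | $r0=0 $r1=65526 $r2=8 $r3=3 $r4=13 $r5=65526 $r6=1 $r7=65523
PC=7  slti  $r7, $r6, 3      | $r0=0 $r1=65526 $r2=8 $r3=3 $r4=13 $r5=65526 $r6=1 $r7=1
PC=8  xor  $r5, $r2, $r4     | $r0=0 $r1=65526 $r2=8 $r3=3 $r4=13 $r5=5 $r6=1 $r7=1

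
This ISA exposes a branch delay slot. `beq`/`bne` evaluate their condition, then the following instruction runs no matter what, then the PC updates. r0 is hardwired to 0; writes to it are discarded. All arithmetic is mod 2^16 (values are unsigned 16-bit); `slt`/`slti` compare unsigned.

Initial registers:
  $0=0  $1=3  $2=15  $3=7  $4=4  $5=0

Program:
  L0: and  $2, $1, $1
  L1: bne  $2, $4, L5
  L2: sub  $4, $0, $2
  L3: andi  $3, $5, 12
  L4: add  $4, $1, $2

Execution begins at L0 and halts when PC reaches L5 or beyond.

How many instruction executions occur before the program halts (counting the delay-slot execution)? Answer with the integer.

  step pc=0: and  $2, $1, $1  regs=(0,3,3,7,4,0)
  step pc=1: bne  $2, $4, L5  cond=T  regs=(0,3,3,7,4,0)
  step pc=2: sub  $4, $0, $2  regs=(0,3,3,7,65533,0)

3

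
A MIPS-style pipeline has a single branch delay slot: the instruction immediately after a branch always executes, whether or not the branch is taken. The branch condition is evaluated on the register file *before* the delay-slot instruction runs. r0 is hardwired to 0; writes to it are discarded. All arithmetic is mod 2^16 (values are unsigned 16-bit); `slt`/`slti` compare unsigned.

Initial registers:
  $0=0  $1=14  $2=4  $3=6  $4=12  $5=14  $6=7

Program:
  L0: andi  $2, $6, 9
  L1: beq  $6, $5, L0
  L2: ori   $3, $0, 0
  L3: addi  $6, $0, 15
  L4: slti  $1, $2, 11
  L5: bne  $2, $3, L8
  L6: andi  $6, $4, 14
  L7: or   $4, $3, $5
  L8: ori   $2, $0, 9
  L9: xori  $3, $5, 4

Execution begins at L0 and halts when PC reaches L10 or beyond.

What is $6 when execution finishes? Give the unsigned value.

12

[0] andi  $2, $6, 9  →  {$0:0, $1:14, $2:1, $3:6, $4:12, $5:14, $6:7}
[1] beq  $6, $5, L0  →  {$0:0, $1:14, $2:1, $3:6, $4:12, $5:14, $6:7}  ⟨branch fallthrough⟩
[2] ori   $3, $0, 0  →  {$0:0, $1:14, $2:1, $3:0, $4:12, $5:14, $6:7}
[3] addi  $6, $0, 15  →  {$0:0, $1:14, $2:1, $3:0, $4:12, $5:14, $6:15}
[4] slti  $1, $2, 11  →  {$0:0, $1:1, $2:1, $3:0, $4:12, $5:14, $6:15}
[5] bne  $2, $3, L8  →  {$0:0, $1:1, $2:1, $3:0, $4:12, $5:14, $6:15}  ⟨branch taken⟩
[6] andi  $6, $4, 14  →  {$0:0, $1:1, $2:1, $3:0, $4:12, $5:14, $6:12}
[8] ori   $2, $0, 9  →  {$0:0, $1:1, $2:9, $3:0, $4:12, $5:14, $6:12}
[9] xori  $3, $5, 4  →  {$0:0, $1:1, $2:9, $3:10, $4:12, $5:14, $6:12}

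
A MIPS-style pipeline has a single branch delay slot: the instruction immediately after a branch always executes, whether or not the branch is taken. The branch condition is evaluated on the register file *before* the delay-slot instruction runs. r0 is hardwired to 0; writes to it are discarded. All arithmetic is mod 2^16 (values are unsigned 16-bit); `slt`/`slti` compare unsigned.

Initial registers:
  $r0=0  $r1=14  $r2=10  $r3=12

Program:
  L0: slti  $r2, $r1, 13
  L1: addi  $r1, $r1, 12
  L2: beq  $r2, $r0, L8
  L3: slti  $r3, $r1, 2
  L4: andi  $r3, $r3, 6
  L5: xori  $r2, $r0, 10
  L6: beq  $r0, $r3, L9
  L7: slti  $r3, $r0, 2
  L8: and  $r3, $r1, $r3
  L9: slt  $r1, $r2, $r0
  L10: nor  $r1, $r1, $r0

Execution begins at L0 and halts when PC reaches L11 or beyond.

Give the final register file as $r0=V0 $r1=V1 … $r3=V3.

$r0=0 $r1=65535 $r2=0 $r3=0

  step pc=0: slti  $r2, $r1, 13  regs=(0,14,0,12)
  step pc=1: addi  $r1, $r1, 12  regs=(0,26,0,12)
  step pc=2: beq  $r2, $r0, L8  cond=T  regs=(0,26,0,12)
  step pc=3: slti  $r3, $r1, 2  regs=(0,26,0,0)
  step pc=8: and  $r3, $r1, $r3  regs=(0,26,0,0)
  step pc=9: slt  $r1, $r2, $r0  regs=(0,0,0,0)
  step pc=10: nor  $r1, $r1, $r0  regs=(0,65535,0,0)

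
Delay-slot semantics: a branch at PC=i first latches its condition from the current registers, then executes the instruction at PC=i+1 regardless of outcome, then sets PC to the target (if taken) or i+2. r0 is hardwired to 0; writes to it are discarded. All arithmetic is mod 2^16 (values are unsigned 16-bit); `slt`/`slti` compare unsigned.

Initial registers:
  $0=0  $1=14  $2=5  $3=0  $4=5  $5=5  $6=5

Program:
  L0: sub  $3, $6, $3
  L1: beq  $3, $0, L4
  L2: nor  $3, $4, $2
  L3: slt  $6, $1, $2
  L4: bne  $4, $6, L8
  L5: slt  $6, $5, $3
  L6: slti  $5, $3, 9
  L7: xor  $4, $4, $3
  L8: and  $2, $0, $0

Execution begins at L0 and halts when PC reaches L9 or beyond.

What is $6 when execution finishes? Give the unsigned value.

PC=0  sub  $3, $6, $3        | $0=0 $1=14 $2=5 $3=5 $4=5 $5=5 $6=5
PC=1  beq  $3, $0, L4        | $0=0 $1=14 $2=5 $3=5 $4=5 $5=5 $6=5  [not taken]
PC=2  nor  $3, $4, $2        | $0=0 $1=14 $2=5 $3=65530 $4=5 $5=5 $6=5
PC=3  slt  $6, $1, $2        | $0=0 $1=14 $2=5 $3=65530 $4=5 $5=5 $6=0
PC=4  bne  $4, $6, L8        | $0=0 $1=14 $2=5 $3=65530 $4=5 $5=5 $6=0  [TAKEN]
PC=5  slt  $6, $5, $3        | $0=0 $1=14 $2=5 $3=65530 $4=5 $5=5 $6=1
PC=8  and  $2, $0, $0        | $0=0 $1=14 $2=0 $3=65530 $4=5 $5=5 $6=1

1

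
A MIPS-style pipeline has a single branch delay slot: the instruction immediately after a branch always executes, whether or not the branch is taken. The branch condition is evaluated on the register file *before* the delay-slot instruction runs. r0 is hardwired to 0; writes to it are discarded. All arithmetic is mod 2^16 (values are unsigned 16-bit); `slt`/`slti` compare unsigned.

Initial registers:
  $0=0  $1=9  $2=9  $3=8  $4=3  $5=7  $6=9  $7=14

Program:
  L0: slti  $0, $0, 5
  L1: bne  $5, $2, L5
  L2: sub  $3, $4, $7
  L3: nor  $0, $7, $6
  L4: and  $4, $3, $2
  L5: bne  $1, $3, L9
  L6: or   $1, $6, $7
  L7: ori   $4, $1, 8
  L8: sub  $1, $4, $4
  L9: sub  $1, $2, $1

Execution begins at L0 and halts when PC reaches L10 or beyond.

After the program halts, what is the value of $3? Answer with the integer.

65525

PC=0  slti  $0, $0, 5        | $0=0 $1=9 $2=9 $3=8 $4=3 $5=7 $6=9 $7=14
PC=1  bne  $5, $2, L5        | $0=0 $1=9 $2=9 $3=8 $4=3 $5=7 $6=9 $7=14  [TAKEN]
PC=2  sub  $3, $4, $7        | $0=0 $1=9 $2=9 $3=65525 $4=3 $5=7 $6=9 $7=14
PC=5  bne  $1, $3, L9        | $0=0 $1=9 $2=9 $3=65525 $4=3 $5=7 $6=9 $7=14  [TAKEN]
PC=6  or   $1, $6, $7        | $0=0 $1=15 $2=9 $3=65525 $4=3 $5=7 $6=9 $7=14
PC=9  sub  $1, $2, $1        | $0=0 $1=65530 $2=9 $3=65525 $4=3 $5=7 $6=9 $7=14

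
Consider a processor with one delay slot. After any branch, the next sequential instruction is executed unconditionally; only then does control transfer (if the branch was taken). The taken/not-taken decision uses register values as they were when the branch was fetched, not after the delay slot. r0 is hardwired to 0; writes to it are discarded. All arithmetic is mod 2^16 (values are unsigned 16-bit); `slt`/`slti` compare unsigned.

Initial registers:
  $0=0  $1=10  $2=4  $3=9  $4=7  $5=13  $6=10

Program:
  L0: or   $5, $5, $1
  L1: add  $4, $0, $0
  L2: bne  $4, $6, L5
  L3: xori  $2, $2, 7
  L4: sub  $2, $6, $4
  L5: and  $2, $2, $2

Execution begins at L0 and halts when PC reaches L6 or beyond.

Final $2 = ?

[0] or   $5, $5, $1  →  {$0:0, $1:10, $2:4, $3:9, $4:7, $5:15, $6:10}
[1] add  $4, $0, $0  →  {$0:0, $1:10, $2:4, $3:9, $4:0, $5:15, $6:10}
[2] bne  $4, $6, L5  →  {$0:0, $1:10, $2:4, $3:9, $4:0, $5:15, $6:10}  ⟨branch taken⟩
[3] xori  $2, $2, 7  →  {$0:0, $1:10, $2:3, $3:9, $4:0, $5:15, $6:10}
[5] and  $2, $2, $2  →  {$0:0, $1:10, $2:3, $3:9, $4:0, $5:15, $6:10}

3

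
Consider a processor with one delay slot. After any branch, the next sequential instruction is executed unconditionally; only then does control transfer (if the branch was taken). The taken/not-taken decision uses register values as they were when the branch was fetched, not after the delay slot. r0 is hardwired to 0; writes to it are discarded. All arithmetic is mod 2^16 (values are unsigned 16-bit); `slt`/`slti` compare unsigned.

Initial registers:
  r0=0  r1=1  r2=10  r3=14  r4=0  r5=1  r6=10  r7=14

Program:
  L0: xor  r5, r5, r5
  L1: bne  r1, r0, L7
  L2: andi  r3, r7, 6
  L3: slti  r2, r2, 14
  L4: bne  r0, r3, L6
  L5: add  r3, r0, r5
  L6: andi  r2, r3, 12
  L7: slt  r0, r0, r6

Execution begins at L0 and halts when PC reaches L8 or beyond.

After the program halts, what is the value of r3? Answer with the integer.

6

PC=0  xor  r5, r5, r5        | r0=0 r1=1 r2=10 r3=14 r4=0 r5=0 r6=10 r7=14
PC=1  bne  r1, r0, L7        | r0=0 r1=1 r2=10 r3=14 r4=0 r5=0 r6=10 r7=14  [TAKEN]
PC=2  andi  r3, r7, 6        | r0=0 r1=1 r2=10 r3=6 r4=0 r5=0 r6=10 r7=14
PC=7  slt  r0, r0, r6        | r0=0 r1=1 r2=10 r3=6 r4=0 r5=0 r6=10 r7=14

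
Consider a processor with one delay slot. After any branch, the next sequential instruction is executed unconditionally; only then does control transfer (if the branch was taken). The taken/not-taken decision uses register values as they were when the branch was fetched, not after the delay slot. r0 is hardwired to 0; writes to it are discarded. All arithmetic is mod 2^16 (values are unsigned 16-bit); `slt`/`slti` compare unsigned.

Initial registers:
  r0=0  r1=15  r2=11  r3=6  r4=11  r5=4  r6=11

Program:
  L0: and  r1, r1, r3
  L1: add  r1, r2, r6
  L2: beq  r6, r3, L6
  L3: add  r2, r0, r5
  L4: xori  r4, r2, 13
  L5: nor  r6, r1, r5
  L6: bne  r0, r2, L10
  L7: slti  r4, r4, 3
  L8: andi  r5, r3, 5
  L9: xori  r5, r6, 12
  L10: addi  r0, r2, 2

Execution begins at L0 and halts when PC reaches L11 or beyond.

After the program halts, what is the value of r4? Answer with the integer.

0

PC=0  and  r1, r1, r3        | r0=0 r1=6 r2=11 r3=6 r4=11 r5=4 r6=11
PC=1  add  r1, r2, r6        | r0=0 r1=22 r2=11 r3=6 r4=11 r5=4 r6=11
PC=2  beq  r6, r3, L6        | r0=0 r1=22 r2=11 r3=6 r4=11 r5=4 r6=11  [not taken]
PC=3  add  r2, r0, r5        | r0=0 r1=22 r2=4 r3=6 r4=11 r5=4 r6=11
PC=4  xori  r4, r2, 13       | r0=0 r1=22 r2=4 r3=6 r4=9 r5=4 r6=11
PC=5  nor  r6, r1, r5        | r0=0 r1=22 r2=4 r3=6 r4=9 r5=4 r6=65513
PC=6  bne  r0, r2, L10       | r0=0 r1=22 r2=4 r3=6 r4=9 r5=4 r6=65513  [TAKEN]
PC=7  slti  r4, r4, 3        | r0=0 r1=22 r2=4 r3=6 r4=0 r5=4 r6=65513
PC=10 addi  r0, r2, 2        | r0=0 r1=22 r2=4 r3=6 r4=0 r5=4 r6=65513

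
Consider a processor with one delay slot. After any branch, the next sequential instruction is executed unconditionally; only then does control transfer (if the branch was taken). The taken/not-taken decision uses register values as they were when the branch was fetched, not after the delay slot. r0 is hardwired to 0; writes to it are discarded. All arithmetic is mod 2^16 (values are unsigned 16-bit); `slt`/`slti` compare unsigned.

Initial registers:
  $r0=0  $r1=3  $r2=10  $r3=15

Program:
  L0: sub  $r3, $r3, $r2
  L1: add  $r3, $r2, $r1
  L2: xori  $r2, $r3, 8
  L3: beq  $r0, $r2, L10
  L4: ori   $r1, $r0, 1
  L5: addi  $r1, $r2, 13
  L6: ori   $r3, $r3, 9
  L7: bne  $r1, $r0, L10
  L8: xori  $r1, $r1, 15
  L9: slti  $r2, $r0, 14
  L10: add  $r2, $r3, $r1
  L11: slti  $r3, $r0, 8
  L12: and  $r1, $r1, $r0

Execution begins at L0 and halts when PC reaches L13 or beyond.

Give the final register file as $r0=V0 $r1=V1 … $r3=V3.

[0] sub  $r3, $r3, $r2  →  {$r0:0, $r1:3, $r2:10, $r3:5}
[1] add  $r3, $r2, $r1  →  {$r0:0, $r1:3, $r2:10, $r3:13}
[2] xori  $r2, $r3, 8  →  {$r0:0, $r1:3, $r2:5, $r3:13}
[3] beq  $r0, $r2, L10  →  {$r0:0, $r1:3, $r2:5, $r3:13}  ⟨branch fallthrough⟩
[4] ori   $r1, $r0, 1  →  {$r0:0, $r1:1, $r2:5, $r3:13}
[5] addi  $r1, $r2, 13  →  {$r0:0, $r1:18, $r2:5, $r3:13}
[6] ori   $r3, $r3, 9  →  {$r0:0, $r1:18, $r2:5, $r3:13}
[7] bne  $r1, $r0, L10  →  {$r0:0, $r1:18, $r2:5, $r3:13}  ⟨branch taken⟩
[8] xori  $r1, $r1, 15  →  {$r0:0, $r1:29, $r2:5, $r3:13}
[10] add  $r2, $r3, $r1  →  {$r0:0, $r1:29, $r2:42, $r3:13}
[11] slti  $r3, $r0, 8  →  {$r0:0, $r1:29, $r2:42, $r3:1}
[12] and  $r1, $r1, $r0  →  {$r0:0, $r1:0, $r2:42, $r3:1}

$r0=0 $r1=0 $r2=42 $r3=1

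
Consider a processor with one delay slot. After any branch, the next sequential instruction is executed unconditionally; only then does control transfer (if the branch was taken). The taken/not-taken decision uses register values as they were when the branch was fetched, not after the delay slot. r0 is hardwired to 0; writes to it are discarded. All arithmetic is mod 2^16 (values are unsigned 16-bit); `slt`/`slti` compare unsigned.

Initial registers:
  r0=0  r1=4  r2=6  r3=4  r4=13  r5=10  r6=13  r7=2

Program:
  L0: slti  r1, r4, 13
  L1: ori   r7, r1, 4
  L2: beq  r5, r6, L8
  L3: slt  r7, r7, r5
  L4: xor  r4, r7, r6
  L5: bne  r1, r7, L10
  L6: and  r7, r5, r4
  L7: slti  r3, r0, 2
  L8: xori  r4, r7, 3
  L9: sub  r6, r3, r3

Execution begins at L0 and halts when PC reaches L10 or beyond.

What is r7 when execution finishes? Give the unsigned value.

8

[0] slti  r1, r4, 13  →  {r0:0, r1:0, r2:6, r3:4, r4:13, r5:10, r6:13, r7:2}
[1] ori   r7, r1, 4  →  {r0:0, r1:0, r2:6, r3:4, r4:13, r5:10, r6:13, r7:4}
[2] beq  r5, r6, L8  →  {r0:0, r1:0, r2:6, r3:4, r4:13, r5:10, r6:13, r7:4}  ⟨branch fallthrough⟩
[3] slt  r7, r7, r5  →  {r0:0, r1:0, r2:6, r3:4, r4:13, r5:10, r6:13, r7:1}
[4] xor  r4, r7, r6  →  {r0:0, r1:0, r2:6, r3:4, r4:12, r5:10, r6:13, r7:1}
[5] bne  r1, r7, L10  →  {r0:0, r1:0, r2:6, r3:4, r4:12, r5:10, r6:13, r7:1}  ⟨branch taken⟩
[6] and  r7, r5, r4  →  {r0:0, r1:0, r2:6, r3:4, r4:12, r5:10, r6:13, r7:8}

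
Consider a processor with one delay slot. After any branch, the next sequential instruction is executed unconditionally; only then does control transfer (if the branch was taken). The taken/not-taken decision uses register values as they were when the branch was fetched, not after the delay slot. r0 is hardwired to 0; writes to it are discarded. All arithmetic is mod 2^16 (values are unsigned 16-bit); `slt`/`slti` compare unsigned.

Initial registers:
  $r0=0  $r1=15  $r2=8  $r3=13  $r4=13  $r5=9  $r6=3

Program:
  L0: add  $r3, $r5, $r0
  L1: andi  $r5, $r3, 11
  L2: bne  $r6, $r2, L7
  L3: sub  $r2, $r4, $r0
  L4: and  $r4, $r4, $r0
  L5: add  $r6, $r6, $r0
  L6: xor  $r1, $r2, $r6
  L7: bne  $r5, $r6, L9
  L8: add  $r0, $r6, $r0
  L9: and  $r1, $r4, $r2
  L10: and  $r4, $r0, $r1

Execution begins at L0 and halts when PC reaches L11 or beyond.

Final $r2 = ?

13

#0 add  $r3, $r5, $r0 ; 0/15/8/9/13/9/3
#1 andi  $r5, $r3, 11 ; 0/15/8/9/13/9/3
#2 bne  $r6, $r2, L7 ; 0/15/8/9/13/9/3 ; →target
#3 sub  $r2, $r4, $r0 ; 0/15/13/9/13/9/3
#7 bne  $r5, $r6, L9 ; 0/15/13/9/13/9/3 ; →target
#8 add  $r0, $r6, $r0 ; 0/15/13/9/13/9/3
#9 and  $r1, $r4, $r2 ; 0/13/13/9/13/9/3
#10 and  $r4, $r0, $r1 ; 0/13/13/9/0/9/3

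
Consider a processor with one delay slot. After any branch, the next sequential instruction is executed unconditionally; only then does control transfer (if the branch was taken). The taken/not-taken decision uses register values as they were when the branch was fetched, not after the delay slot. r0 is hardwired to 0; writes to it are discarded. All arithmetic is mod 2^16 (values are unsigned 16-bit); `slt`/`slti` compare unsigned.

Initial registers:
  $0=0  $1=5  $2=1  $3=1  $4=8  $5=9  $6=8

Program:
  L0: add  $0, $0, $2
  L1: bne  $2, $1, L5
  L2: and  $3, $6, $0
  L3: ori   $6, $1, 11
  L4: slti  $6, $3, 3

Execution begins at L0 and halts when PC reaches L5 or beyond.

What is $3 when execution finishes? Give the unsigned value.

0

[0] add  $0, $0, $2  →  {$0:0, $1:5, $2:1, $3:1, $4:8, $5:9, $6:8}
[1] bne  $2, $1, L5  →  {$0:0, $1:5, $2:1, $3:1, $4:8, $5:9, $6:8}  ⟨branch taken⟩
[2] and  $3, $6, $0  →  {$0:0, $1:5, $2:1, $3:0, $4:8, $5:9, $6:8}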